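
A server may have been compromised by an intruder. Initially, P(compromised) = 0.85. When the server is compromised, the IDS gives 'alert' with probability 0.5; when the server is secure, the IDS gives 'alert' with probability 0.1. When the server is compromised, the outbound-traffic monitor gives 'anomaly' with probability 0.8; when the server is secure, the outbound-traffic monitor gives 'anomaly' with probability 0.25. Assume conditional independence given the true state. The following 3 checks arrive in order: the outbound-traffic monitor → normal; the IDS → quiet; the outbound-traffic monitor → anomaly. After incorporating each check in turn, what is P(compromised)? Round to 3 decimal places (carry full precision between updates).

0.729

Each posterior becomes the prior for the next update.
After the outbound-traffic monitor='normal': P(compromised) = 0.2·0.8500 / (0.2·0.8500 + 0.75·0.1500) ≈ 0.6018
After the IDS='quiet': P(compromised) = 0.5·0.6018 / (0.5·0.6018 + 0.9·0.3982) ≈ 0.4564
After the outbound-traffic monitor='anomaly': P(compromised) = 0.8·0.4564 / (0.8·0.4564 + 0.25·0.5436) ≈ 0.7287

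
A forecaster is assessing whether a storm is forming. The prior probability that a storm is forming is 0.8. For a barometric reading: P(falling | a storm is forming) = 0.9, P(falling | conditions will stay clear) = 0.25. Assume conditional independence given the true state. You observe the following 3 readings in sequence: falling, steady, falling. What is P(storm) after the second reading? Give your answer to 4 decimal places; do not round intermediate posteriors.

0.6575

After 'falling': P(storm) = 0.9·0.8000 / (0.9·0.8000 + 0.25·0.2000) ≈ 0.9351
After 'steady': P(storm) = 0.1·0.9351 / (0.1·0.9351 + 0.75·0.0649) ≈ 0.6575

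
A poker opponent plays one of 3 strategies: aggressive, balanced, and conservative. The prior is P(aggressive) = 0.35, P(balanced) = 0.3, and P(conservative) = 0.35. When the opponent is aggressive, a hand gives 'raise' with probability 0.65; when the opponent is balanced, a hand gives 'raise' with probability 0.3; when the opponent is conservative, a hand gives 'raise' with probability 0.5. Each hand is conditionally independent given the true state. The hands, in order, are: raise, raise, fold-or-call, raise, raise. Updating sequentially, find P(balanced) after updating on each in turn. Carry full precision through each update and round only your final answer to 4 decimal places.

0.0493

Each posterior becomes the prior for the next update.
After 'raise': normaliser = 0.65·0.3500 + 0.3·0.3000 + 0.5·0.3500; P(aggressive) ≈ 0.4619, P(balanced) ≈ 0.1827, P(conservative) ≈ 0.3553
After 'raise': normaliser = 0.65·0.4619 + 0.3·0.1827 + 0.5·0.3553; P(aggressive) ≈ 0.5636, P(balanced) ≈ 0.1029, P(conservative) ≈ 0.3335
After 'fold-or-call': normaliser = 0.35·0.5636 + 0.7·0.1029 + 0.5·0.3335; P(aggressive) ≈ 0.4524, P(balanced) ≈ 0.1652, P(conservative) ≈ 0.3824
After 'raise': normaliser = 0.65·0.4524 + 0.3·0.1652 + 0.5·0.3824; P(aggressive) ≈ 0.5498, P(balanced) ≈ 0.0927, P(conservative) ≈ 0.3575
After 'raise': normaliser = 0.65·0.5498 + 0.3·0.0927 + 0.5·0.3575; P(aggressive) ≈ 0.6337, P(balanced) ≈ 0.0493, P(conservative) ≈ 0.3170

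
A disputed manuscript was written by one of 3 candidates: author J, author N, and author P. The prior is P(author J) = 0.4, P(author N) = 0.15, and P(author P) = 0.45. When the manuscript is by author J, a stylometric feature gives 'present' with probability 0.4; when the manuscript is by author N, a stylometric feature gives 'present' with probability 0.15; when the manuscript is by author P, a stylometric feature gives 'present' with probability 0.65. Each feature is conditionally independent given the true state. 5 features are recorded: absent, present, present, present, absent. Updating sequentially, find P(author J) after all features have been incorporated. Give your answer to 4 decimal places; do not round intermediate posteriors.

After 'absent': normaliser = 0.6·0.4000 + 0.85·0.1500 + 0.35·0.4500; P(author J) ≈ 0.4571, P(author N) ≈ 0.2429, P(author P) ≈ 0.3000
After 'present': normaliser = 0.4·0.4571 + 0.15·0.2429 + 0.65·0.3000; P(author J) ≈ 0.4414, P(author N) ≈ 0.0879, P(author P) ≈ 0.4707
After 'present': normaliser = 0.4·0.4414 + 0.15·0.0879 + 0.65·0.4707; P(author J) ≈ 0.3562, P(author N) ≈ 0.0266, P(author P) ≈ 0.6172
After 'present': normaliser = 0.4·0.3562 + 0.15·0.0266 + 0.65·0.6172; P(author J) ≈ 0.2601, P(author N) ≈ 0.0073, P(author P) ≈ 0.7326
After 'absent': normaliser = 0.6·0.2601 + 0.85·0.0073 + 0.35·0.7326; P(author J) ≈ 0.3728, P(author N) ≈ 0.0148, P(author P) ≈ 0.6124

0.3728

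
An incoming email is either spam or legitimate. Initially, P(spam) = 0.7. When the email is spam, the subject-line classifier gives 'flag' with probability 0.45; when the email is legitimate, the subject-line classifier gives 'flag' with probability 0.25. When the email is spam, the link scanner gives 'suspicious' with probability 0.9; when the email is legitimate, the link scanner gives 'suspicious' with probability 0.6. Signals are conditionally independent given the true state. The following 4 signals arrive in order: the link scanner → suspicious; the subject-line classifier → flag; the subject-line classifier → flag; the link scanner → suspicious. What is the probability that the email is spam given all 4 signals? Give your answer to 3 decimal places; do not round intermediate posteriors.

Apply Bayes' rule sequentially, carrying P(spam) forward.
After the link scanner='suspicious': P(spam) = 0.9·0.7000 / (0.9·0.7000 + 0.6·0.3000) ≈ 0.7778
After the subject-line classifier='flag': P(spam) = 0.45·0.7778 / (0.45·0.7778 + 0.25·0.2222) ≈ 0.8630
After the subject-line classifier='flag': P(spam) = 0.45·0.8630 / (0.45·0.8630 + 0.25·0.1370) ≈ 0.9190
After the link scanner='suspicious': P(spam) = 0.9·0.9190 / (0.9·0.9190 + 0.6·0.0810) ≈ 0.9445

0.944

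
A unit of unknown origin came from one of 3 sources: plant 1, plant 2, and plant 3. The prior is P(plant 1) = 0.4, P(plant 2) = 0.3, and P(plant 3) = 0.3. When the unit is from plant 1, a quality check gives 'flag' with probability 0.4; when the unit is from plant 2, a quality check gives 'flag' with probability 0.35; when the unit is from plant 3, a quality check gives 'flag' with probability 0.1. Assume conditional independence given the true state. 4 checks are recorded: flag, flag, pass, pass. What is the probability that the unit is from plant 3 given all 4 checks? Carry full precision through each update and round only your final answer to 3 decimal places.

After 'flag': normaliser = 0.4·0.4000 + 0.35·0.3000 + 0.1·0.3000; P(plant 1) ≈ 0.5424, P(plant 2) ≈ 0.3559, P(plant 3) ≈ 0.1017
After 'flag': normaliser = 0.4·0.5424 + 0.35·0.3559 + 0.1·0.1017; P(plant 1) ≈ 0.6169, P(plant 2) ≈ 0.3542, P(plant 3) ≈ 0.0289
After 'pass': normaliser = 0.6·0.6169 + 0.65·0.3542 + 0.9·0.0289; P(plant 1) ≈ 0.5909, P(plant 2) ≈ 0.3676, P(plant 3) ≈ 0.0415
After 'pass': normaliser = 0.6·0.5909 + 0.65·0.3676 + 0.9·0.0415; P(plant 1) ≈ 0.5620, P(plant 2) ≈ 0.3787, P(plant 3) ≈ 0.0593

0.059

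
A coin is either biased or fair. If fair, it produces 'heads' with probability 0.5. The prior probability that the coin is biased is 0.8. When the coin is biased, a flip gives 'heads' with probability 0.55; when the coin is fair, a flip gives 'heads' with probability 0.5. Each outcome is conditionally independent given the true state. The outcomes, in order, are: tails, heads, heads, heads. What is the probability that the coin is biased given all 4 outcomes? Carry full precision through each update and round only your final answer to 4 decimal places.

0.8273

After 'tails': P(biased) = 0.45·0.8000 / (0.45·0.8000 + 0.5·0.2000) ≈ 0.7826
After 'heads': P(biased) = 0.55·0.7826 / (0.55·0.7826 + 0.5·0.2174) ≈ 0.7984
After 'heads': P(biased) = 0.55·0.7984 / (0.55·0.7984 + 0.5·0.2016) ≈ 0.8133
After 'heads': P(biased) = 0.55·0.8133 / (0.55·0.8133 + 0.5·0.1867) ≈ 0.8273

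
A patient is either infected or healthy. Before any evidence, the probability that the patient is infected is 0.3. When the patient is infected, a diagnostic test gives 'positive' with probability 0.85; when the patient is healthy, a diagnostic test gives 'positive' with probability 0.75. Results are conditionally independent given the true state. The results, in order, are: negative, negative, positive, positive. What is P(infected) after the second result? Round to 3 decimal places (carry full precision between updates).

After 'negative': P(infected) = 0.15·0.3000 / (0.15·0.3000 + 0.25·0.7000) ≈ 0.2045
After 'negative': P(infected) = 0.15·0.2045 / (0.15·0.2045 + 0.25·0.7955) ≈ 0.1337

0.134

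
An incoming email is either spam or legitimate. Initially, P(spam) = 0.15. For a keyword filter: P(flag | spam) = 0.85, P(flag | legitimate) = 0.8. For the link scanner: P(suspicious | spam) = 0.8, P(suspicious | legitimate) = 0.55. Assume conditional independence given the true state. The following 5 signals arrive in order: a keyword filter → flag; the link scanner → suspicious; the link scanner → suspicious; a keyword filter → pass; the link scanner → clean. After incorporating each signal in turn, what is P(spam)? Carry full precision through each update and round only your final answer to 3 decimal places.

After a keyword filter='flag': P(spam) = 0.85·0.1500 / (0.85·0.1500 + 0.8·0.8500) ≈ 0.1579
After the link scanner='suspicious': P(spam) = 0.8·0.1579 / (0.8·0.1579 + 0.55·0.8421) ≈ 0.2143
After the link scanner='suspicious': P(spam) = 0.8·0.2143 / (0.8·0.2143 + 0.55·0.7857) ≈ 0.2840
After a keyword filter='pass': P(spam) = 0.15·0.2840 / (0.15·0.2840 + 0.2·0.7160) ≈ 0.2293
After the link scanner='clean': P(spam) = 0.2·0.2293 / (0.2·0.2293 + 0.45·0.7707) ≈ 0.1168

0.117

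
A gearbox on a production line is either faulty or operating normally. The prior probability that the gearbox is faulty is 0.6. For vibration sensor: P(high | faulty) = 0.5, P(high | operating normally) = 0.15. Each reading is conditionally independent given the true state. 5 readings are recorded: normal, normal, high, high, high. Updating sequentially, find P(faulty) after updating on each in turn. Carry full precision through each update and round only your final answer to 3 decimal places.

0.951

After 'normal': P(faulty) = 0.5·0.6000 / (0.5·0.6000 + 0.85·0.4000) ≈ 0.4688
After 'normal': P(faulty) = 0.5·0.4688 / (0.5·0.4688 + 0.85·0.5312) ≈ 0.3417
After 'high': P(faulty) = 0.5·0.3417 / (0.5·0.3417 + 0.15·0.6583) ≈ 0.6337
After 'high': P(faulty) = 0.5·0.6337 / (0.5·0.6337 + 0.15·0.3663) ≈ 0.8522
After 'high': P(faulty) = 0.5·0.8522 / (0.5·0.8522 + 0.15·0.1478) ≈ 0.9506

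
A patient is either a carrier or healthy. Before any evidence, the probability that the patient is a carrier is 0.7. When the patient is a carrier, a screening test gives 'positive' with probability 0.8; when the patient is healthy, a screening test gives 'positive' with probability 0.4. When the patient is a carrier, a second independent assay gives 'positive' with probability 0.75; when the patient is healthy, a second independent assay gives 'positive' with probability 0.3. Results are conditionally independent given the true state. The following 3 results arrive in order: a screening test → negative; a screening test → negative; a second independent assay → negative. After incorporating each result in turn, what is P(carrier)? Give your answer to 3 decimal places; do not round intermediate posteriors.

Each posterior becomes the prior for the next update.
After a screening test='negative': P(carrier) = 0.2·0.7000 / (0.2·0.7000 + 0.6·0.3000) ≈ 0.4375
After a screening test='negative': P(carrier) = 0.2·0.4375 / (0.2·0.4375 + 0.6·0.5625) ≈ 0.2059
After a second independent assay='negative': P(carrier) = 0.25·0.2059 / (0.25·0.2059 + 0.7·0.7941) ≈ 0.0847

0.085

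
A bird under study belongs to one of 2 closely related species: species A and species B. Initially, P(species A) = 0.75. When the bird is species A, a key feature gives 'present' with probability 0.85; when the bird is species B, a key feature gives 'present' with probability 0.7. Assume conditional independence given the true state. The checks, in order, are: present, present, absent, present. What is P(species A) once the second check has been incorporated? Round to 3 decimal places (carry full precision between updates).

After 'present': P(species A) = 0.85·0.7500 / (0.85·0.7500 + 0.7·0.2500) ≈ 0.7846
After 'present': P(species A) = 0.85·0.7846 / (0.85·0.7846 + 0.7·0.2154) ≈ 0.8156

0.816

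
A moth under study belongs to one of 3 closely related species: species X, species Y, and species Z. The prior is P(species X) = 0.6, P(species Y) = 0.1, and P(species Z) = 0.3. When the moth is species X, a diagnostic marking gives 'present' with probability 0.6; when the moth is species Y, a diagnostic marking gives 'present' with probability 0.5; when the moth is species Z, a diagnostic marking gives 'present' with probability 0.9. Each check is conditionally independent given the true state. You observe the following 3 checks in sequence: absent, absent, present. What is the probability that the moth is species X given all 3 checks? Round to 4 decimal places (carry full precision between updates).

After 'absent': normaliser = 0.4·0.6000 + 0.5·0.1000 + 0.1·0.3000; P(species X) ≈ 0.7500, P(species Y) ≈ 0.1562, P(species Z) ≈ 0.0938
After 'absent': normaliser = 0.4·0.7500 + 0.5·0.1562 + 0.1·0.0938; P(species X) ≈ 0.7742, P(species Y) ≈ 0.2016, P(species Z) ≈ 0.0242
After 'present': normaliser = 0.6·0.7742 + 0.5·0.2016 + 0.9·0.0242; P(species X) ≈ 0.7912, P(species Y) ≈ 0.1717, P(species Z) ≈ 0.0371

0.7912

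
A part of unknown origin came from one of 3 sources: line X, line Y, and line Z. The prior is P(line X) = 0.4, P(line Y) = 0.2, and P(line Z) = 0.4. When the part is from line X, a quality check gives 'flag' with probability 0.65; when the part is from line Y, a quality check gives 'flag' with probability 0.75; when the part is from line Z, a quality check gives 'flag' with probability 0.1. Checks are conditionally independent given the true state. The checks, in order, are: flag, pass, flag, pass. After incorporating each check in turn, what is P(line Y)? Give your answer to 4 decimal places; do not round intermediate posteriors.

Each posterior becomes the prior for the next update.
After 'flag': normaliser = 0.65·0.4000 + 0.75·0.2000 + 0.1·0.4000; P(line X) ≈ 0.5778, P(line Y) ≈ 0.3333, P(line Z) ≈ 0.0889
After 'pass': normaliser = 0.35·0.5778 + 0.25·0.3333 + 0.9·0.0889; P(line X) ≈ 0.5532, P(line Y) ≈ 0.2280, P(line Z) ≈ 0.2188
After 'flag': normaliser = 0.65·0.5532 + 0.75·0.2280 + 0.1·0.2188; P(line X) ≈ 0.6509, P(line Y) ≈ 0.3095, P(line Z) ≈ 0.0396
After 'pass': normaliser = 0.35·0.6509 + 0.25·0.3095 + 0.9·0.0396; P(line X) ≈ 0.6684, P(line Y) ≈ 0.2270, P(line Z) ≈ 0.1046

0.2270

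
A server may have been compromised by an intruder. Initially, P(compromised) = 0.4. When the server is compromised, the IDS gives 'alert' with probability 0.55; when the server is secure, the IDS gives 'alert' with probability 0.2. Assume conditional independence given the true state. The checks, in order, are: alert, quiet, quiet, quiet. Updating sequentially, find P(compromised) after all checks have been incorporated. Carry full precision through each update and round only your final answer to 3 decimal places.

0.246

After 'alert': P(compromised) = 0.55·0.4000 / (0.55·0.4000 + 0.2·0.6000) ≈ 0.6471
After 'quiet': P(compromised) = 0.45·0.6471 / (0.45·0.6471 + 0.8·0.3529) ≈ 0.5077
After 'quiet': P(compromised) = 0.45·0.5077 / (0.45·0.5077 + 0.8·0.4923) ≈ 0.3671
After 'quiet': P(compromised) = 0.45·0.3671 / (0.45·0.3671 + 0.8·0.6329) ≈ 0.2460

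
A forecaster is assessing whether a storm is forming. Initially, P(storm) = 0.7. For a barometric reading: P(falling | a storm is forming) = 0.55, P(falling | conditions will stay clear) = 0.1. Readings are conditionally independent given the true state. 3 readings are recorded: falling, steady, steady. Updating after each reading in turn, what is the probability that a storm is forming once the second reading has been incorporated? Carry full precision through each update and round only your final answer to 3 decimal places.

0.865

After 'falling': P(storm) = 0.55·0.7000 / (0.55·0.7000 + 0.1·0.3000) ≈ 0.9277
After 'steady': P(storm) = 0.45·0.9277 / (0.45·0.9277 + 0.9·0.0723) ≈ 0.8652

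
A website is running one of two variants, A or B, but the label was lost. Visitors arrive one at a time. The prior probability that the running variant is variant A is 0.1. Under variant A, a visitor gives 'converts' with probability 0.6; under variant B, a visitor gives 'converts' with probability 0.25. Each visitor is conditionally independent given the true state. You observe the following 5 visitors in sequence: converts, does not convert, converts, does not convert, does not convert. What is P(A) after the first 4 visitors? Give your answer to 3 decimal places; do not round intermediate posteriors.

After 'converts': P(A) = 0.6·0.1000 / (0.6·0.1000 + 0.25·0.9000) ≈ 0.2105
After 'does not convert': P(A) = 0.4·0.2105 / (0.4·0.2105 + 0.75·0.7895) ≈ 0.1245
After 'converts': P(A) = 0.6·0.1245 / (0.6·0.1245 + 0.25·0.8755) ≈ 0.2545
After 'does not convert': P(A) = 0.4·0.2545 / (0.4·0.2545 + 0.75·0.7455) ≈ 0.1540

0.154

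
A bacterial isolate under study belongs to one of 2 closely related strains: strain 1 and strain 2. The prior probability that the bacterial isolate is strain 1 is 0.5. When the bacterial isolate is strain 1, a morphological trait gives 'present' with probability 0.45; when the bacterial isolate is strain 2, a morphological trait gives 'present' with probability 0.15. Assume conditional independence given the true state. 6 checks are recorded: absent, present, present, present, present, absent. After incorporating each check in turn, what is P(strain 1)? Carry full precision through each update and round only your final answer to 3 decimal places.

0.971

After 'absent': P(strain 1) = 0.55·0.5000 / (0.55·0.5000 + 0.85·0.5000) ≈ 0.3929
After 'present': P(strain 1) = 0.45·0.3929 / (0.45·0.3929 + 0.15·0.6071) ≈ 0.6600
After 'present': P(strain 1) = 0.45·0.6600 / (0.45·0.6600 + 0.15·0.3400) ≈ 0.8534
After 'present': P(strain 1) = 0.45·0.8534 / (0.45·0.8534 + 0.15·0.1466) ≈ 0.9459
After 'present': P(strain 1) = 0.45·0.9459 / (0.45·0.9459 + 0.15·0.0541) ≈ 0.9813
After 'absent': P(strain 1) = 0.55·0.9813 / (0.55·0.9813 + 0.85·0.0187) ≈ 0.9714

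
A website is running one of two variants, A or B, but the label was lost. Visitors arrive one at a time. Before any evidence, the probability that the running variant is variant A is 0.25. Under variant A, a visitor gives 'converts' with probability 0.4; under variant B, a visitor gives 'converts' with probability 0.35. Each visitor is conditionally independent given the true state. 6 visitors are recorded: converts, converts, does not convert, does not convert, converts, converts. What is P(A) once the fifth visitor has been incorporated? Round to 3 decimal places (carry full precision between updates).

0.298

After 'converts': P(A) = 0.4·0.2500 / (0.4·0.2500 + 0.35·0.7500) ≈ 0.2759
After 'converts': P(A) = 0.4·0.2759 / (0.4·0.2759 + 0.35·0.7241) ≈ 0.3033
After 'does not convert': P(A) = 0.6·0.3033 / (0.6·0.3033 + 0.65·0.6967) ≈ 0.2867
After 'does not convert': P(A) = 0.6·0.2867 / (0.6·0.2867 + 0.65·0.7133) ≈ 0.2706
After 'converts': P(A) = 0.4·0.2706 / (0.4·0.2706 + 0.35·0.7294) ≈ 0.2977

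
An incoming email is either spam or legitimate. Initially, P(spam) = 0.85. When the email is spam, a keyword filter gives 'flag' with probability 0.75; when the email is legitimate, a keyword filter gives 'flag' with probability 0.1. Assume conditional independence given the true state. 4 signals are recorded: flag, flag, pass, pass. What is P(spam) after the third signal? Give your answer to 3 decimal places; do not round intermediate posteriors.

0.989

Each posterior becomes the prior for the next update.
After 'flag': P(spam) = 0.75·0.8500 / (0.75·0.8500 + 0.1·0.1500) ≈ 0.9770
After 'flag': P(spam) = 0.75·0.9770 / (0.75·0.9770 + 0.1·0.0230) ≈ 0.9969
After 'pass': P(spam) = 0.25·0.9969 / (0.25·0.9969 + 0.9·0.0031) ≈ 0.9888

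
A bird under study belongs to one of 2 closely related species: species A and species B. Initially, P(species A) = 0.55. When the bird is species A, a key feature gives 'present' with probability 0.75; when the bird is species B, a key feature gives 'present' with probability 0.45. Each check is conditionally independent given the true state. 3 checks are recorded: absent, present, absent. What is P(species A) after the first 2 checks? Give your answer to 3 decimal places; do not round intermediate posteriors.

After 'absent': P(species A) = 0.25·0.5500 / (0.25·0.5500 + 0.55·0.4500) ≈ 0.3571
After 'present': P(species A) = 0.75·0.3571 / (0.75·0.3571 + 0.45·0.6429) ≈ 0.4808

0.481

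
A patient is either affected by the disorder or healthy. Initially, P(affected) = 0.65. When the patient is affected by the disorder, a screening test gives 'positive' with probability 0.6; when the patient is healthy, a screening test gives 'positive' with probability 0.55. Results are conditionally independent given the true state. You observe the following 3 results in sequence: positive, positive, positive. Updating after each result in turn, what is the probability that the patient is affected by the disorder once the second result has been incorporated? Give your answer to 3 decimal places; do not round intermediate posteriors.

0.688

After 'positive': P(affected) = 0.6·0.6500 / (0.6·0.6500 + 0.55·0.3500) ≈ 0.6695
After 'positive': P(affected) = 0.6·0.6695 / (0.6·0.6695 + 0.55·0.3305) ≈ 0.6885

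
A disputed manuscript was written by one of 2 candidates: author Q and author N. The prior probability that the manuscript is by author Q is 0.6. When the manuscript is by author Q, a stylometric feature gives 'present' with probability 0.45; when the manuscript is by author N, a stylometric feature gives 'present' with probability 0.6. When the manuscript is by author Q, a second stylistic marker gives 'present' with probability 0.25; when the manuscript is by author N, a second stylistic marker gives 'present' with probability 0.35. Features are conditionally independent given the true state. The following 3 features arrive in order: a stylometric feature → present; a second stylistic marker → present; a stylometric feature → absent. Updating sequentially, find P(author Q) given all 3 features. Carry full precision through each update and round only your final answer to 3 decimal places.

After a stylometric feature='present': P(author Q) = 0.45·0.6000 / (0.45·0.6000 + 0.6·0.4000) ≈ 0.5294
After a second stylistic marker='present': P(author Q) = 0.25·0.5294 / (0.25·0.5294 + 0.35·0.4706) ≈ 0.4455
After a stylometric feature='absent': P(author Q) = 0.55·0.4455 / (0.55·0.4455 + 0.4·0.5545) ≈ 0.5249

0.525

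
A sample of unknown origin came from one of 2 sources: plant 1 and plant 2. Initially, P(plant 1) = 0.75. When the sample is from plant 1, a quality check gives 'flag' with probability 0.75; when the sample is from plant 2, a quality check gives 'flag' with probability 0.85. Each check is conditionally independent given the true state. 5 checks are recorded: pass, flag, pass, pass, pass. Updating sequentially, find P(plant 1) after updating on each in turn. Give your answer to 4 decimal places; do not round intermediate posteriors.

After 'pass': P(plant 1) = 0.25·0.7500 / (0.25·0.7500 + 0.15·0.2500) ≈ 0.8333
After 'flag': P(plant 1) = 0.75·0.8333 / (0.75·0.8333 + 0.85·0.1667) ≈ 0.8152
After 'pass': P(plant 1) = 0.25·0.8152 / (0.25·0.8152 + 0.15·0.1848) ≈ 0.8803
After 'pass': P(plant 1) = 0.25·0.8803 / (0.25·0.8803 + 0.15·0.1197) ≈ 0.9246
After 'pass': P(plant 1) = 0.25·0.9246 / (0.25·0.9246 + 0.15·0.0754) ≈ 0.9533

0.9533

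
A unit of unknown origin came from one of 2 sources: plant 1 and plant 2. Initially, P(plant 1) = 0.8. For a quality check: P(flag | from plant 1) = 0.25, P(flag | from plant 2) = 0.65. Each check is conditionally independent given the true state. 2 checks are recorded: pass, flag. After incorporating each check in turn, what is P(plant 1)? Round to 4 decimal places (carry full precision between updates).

After 'pass': P(plant 1) = 0.75·0.8000 / (0.75·0.8000 + 0.35·0.2000) ≈ 0.8955
After 'flag': P(plant 1) = 0.25·0.8955 / (0.25·0.8955 + 0.65·0.1045) ≈ 0.7673

0.7673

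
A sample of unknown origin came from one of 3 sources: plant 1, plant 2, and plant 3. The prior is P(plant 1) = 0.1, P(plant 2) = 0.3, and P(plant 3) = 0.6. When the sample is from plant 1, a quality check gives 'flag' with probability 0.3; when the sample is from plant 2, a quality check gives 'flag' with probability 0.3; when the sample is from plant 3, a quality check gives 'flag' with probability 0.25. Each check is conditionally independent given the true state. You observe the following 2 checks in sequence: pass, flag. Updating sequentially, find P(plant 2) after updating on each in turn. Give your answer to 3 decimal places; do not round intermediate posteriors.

0.321

After 'pass': normaliser = 0.7·0.1000 + 0.7·0.3000 + 0.75·0.6000; P(plant 1) ≈ 0.0959, P(plant 2) ≈ 0.2877, P(plant 3) ≈ 0.6164
After 'flag': normaliser = 0.3·0.0959 + 0.3·0.2877 + 0.25·0.6164; P(plant 1) ≈ 0.1069, P(plant 2) ≈ 0.3206, P(plant 3) ≈ 0.5725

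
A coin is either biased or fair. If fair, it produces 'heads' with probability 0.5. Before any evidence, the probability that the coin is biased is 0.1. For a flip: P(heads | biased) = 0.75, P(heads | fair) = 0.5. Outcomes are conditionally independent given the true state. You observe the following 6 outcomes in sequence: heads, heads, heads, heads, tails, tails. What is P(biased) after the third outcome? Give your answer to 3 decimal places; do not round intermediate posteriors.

Apply Bayes' rule sequentially, carrying P(biased) forward.
After 'heads': P(biased) = 0.75·0.1000 / (0.75·0.1000 + 0.5·0.9000) ≈ 0.1429
After 'heads': P(biased) = 0.75·0.1429 / (0.75·0.1429 + 0.5·0.8571) ≈ 0.2000
After 'heads': P(biased) = 0.75·0.2000 / (0.75·0.2000 + 0.5·0.8000) ≈ 0.2727

0.273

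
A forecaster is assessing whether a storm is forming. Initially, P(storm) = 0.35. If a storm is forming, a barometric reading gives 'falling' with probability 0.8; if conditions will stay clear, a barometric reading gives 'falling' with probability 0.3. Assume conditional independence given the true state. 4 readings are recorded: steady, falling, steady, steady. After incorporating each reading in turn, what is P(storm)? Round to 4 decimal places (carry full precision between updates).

0.0324

After 'steady': P(storm) = 0.2·0.3500 / (0.2·0.3500 + 0.7·0.6500) ≈ 0.1333
After 'falling': P(storm) = 0.8·0.1333 / (0.8·0.1333 + 0.3·0.8667) ≈ 0.2909
After 'steady': P(storm) = 0.2·0.2909 / (0.2·0.2909 + 0.7·0.7091) ≈ 0.1049
After 'steady': P(storm) = 0.2·0.1049 / (0.2·0.1049 + 0.7·0.8951) ≈ 0.0324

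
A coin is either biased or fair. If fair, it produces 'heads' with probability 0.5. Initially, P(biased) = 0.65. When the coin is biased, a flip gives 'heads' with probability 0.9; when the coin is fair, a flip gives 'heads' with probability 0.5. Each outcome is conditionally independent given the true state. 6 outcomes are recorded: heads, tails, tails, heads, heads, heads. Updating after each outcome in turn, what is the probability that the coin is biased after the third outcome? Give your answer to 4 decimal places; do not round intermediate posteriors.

Apply Bayes' rule sequentially, carrying P(biased) forward.
After 'heads': P(biased) = 0.9·0.6500 / (0.9·0.6500 + 0.5·0.3500) ≈ 0.7697
After 'tails': P(biased) = 0.1·0.7697 / (0.1·0.7697 + 0.5·0.2303) ≈ 0.4007
After 'tails': P(biased) = 0.1·0.4007 / (0.1·0.4007 + 0.5·0.5993) ≈ 0.1179

0.1179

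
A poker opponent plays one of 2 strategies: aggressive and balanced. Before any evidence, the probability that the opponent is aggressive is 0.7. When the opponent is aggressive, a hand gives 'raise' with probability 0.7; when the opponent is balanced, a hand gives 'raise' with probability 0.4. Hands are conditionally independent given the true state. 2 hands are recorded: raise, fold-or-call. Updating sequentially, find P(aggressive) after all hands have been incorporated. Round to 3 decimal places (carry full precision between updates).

Each posterior becomes the prior for the next update.
After 'raise': P(aggressive) = 0.7·0.7000 / (0.7·0.7000 + 0.4·0.3000) ≈ 0.8033
After 'fold-or-call': P(aggressive) = 0.3·0.8033 / (0.3·0.8033 + 0.6·0.1967) ≈ 0.6712

0.671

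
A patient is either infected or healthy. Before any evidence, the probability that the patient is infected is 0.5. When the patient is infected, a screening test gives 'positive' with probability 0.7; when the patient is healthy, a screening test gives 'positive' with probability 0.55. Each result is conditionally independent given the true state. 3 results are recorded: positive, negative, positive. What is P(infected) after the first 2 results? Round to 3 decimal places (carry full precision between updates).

0.459

After 'positive': P(infected) = 0.7·0.5000 / (0.7·0.5000 + 0.55·0.5000) ≈ 0.5600
After 'negative': P(infected) = 0.3·0.5600 / (0.3·0.5600 + 0.45·0.4400) ≈ 0.4590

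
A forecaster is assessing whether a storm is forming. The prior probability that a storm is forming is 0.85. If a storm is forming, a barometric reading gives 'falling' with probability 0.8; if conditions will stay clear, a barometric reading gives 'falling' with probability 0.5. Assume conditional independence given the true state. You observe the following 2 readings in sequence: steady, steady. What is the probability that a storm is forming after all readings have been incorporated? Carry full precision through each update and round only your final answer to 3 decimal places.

After 'steady': P(storm) = 0.2·0.8500 / (0.2·0.8500 + 0.5·0.1500) ≈ 0.6939
After 'steady': P(storm) = 0.2·0.6939 / (0.2·0.6939 + 0.5·0.3061) ≈ 0.4755

0.476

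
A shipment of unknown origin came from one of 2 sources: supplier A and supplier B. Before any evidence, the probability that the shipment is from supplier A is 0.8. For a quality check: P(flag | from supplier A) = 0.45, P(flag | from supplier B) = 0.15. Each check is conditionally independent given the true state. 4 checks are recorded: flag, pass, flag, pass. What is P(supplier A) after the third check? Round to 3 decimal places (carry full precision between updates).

0.959

After 'flag': P(supplier A) = 0.45·0.8000 / (0.45·0.8000 + 0.15·0.2000) ≈ 0.9231
After 'pass': P(supplier A) = 0.55·0.9231 / (0.55·0.9231 + 0.85·0.0769) ≈ 0.8859
After 'flag': P(supplier A) = 0.45·0.8859 / (0.45·0.8859 + 0.15·0.1141) ≈ 0.9588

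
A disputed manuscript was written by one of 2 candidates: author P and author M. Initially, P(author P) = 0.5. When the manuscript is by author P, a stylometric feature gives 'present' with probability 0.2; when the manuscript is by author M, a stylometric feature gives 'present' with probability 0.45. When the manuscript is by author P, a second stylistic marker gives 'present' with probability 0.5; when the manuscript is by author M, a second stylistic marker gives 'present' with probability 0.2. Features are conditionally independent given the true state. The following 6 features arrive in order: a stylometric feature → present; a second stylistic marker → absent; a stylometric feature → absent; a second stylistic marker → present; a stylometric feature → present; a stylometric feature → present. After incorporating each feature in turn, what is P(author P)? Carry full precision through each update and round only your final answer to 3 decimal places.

0.166

Each posterior becomes the prior for the next update.
After a stylometric feature='present': P(author P) = 0.2·0.5000 / (0.2·0.5000 + 0.45·0.5000) ≈ 0.3077
After a second stylistic marker='absent': P(author P) = 0.5·0.3077 / (0.5·0.3077 + 0.8·0.6923) ≈ 0.2174
After a stylometric feature='absent': P(author P) = 0.8·0.2174 / (0.8·0.2174 + 0.55·0.7826) ≈ 0.2878
After a second stylistic marker='present': P(author P) = 0.5·0.2878 / (0.5·0.2878 + 0.2·0.7122) ≈ 0.5025
After a stylometric feature='present': P(author P) = 0.2·0.5025 / (0.2·0.5025 + 0.45·0.4975) ≈ 0.3098
After a stylometric feature='present': P(author P) = 0.2·0.3098 / (0.2·0.3098 + 0.45·0.6902) ≈ 0.1663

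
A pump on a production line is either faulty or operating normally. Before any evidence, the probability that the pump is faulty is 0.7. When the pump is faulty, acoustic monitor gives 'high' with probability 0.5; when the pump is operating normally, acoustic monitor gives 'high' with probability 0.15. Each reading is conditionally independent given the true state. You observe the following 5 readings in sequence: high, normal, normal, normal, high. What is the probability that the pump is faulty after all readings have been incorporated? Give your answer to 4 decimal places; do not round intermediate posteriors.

Each posterior becomes the prior for the next update.
After 'high': P(faulty) = 0.5·0.7000 / (0.5·0.7000 + 0.15·0.3000) ≈ 0.8861
After 'normal': P(faulty) = 0.5·0.8861 / (0.5·0.8861 + 0.85·0.1139) ≈ 0.8206
After 'normal': P(faulty) = 0.5·0.8206 / (0.5·0.8206 + 0.85·0.1794) ≈ 0.7291
After 'normal': P(faulty) = 0.5·0.7291 / (0.5·0.7291 + 0.85·0.2709) ≈ 0.6129
After 'high': P(faulty) = 0.5·0.6129 / (0.5·0.6129 + 0.15·0.3871) ≈ 0.8407

0.8407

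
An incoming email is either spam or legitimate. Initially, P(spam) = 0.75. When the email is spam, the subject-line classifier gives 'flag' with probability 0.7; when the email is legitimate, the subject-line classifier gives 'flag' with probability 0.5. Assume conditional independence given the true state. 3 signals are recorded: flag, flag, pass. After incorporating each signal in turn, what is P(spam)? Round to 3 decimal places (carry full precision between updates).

After 'flag': P(spam) = 0.7·0.7500 / (0.7·0.7500 + 0.5·0.2500) ≈ 0.8077
After 'flag': P(spam) = 0.7·0.8077 / (0.7·0.8077 + 0.5·0.1923) ≈ 0.8547
After 'pass': P(spam) = 0.3·0.8547 / (0.3·0.8547 + 0.5·0.1453) ≈ 0.7792

0.779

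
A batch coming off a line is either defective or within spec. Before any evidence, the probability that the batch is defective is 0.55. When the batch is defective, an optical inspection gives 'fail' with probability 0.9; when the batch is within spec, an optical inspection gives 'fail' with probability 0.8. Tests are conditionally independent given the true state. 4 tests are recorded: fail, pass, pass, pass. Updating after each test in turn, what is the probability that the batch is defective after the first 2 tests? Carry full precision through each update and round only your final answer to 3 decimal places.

After 'fail': P(defective) = 0.9·0.5500 / (0.9·0.5500 + 0.8·0.4500) ≈ 0.5789
After 'pass': P(defective) = 0.1·0.5789 / (0.1·0.5789 + 0.2·0.4211) ≈ 0.4074

0.407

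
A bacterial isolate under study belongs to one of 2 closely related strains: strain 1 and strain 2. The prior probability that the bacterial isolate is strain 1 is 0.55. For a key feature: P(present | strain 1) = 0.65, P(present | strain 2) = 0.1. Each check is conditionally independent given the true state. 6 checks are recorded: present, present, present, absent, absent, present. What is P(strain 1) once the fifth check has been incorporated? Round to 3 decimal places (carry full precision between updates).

Each posterior becomes the prior for the next update.
After 'present': P(strain 1) = 0.65·0.5500 / (0.65·0.5500 + 0.1·0.4500) ≈ 0.8882
After 'present': P(strain 1) = 0.65·0.8882 / (0.65·0.8882 + 0.1·0.1118) ≈ 0.9810
After 'present': P(strain 1) = 0.65·0.9810 / (0.65·0.9810 + 0.1·0.0190) ≈ 0.9970
After 'absent': P(strain 1) = 0.35·0.9970 / (0.35·0.9970 + 0.9·0.0030) ≈ 0.9924
After 'absent': P(strain 1) = 0.35·0.9924 / (0.35·0.9924 + 0.9·0.0076) ≈ 0.9807

0.981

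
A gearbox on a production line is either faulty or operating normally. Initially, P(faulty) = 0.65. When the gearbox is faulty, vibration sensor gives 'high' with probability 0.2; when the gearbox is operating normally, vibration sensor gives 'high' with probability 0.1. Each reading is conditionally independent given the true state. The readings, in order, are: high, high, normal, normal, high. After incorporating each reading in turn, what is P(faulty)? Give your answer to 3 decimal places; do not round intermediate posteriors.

0.922

After 'high': P(faulty) = 0.2·0.6500 / (0.2·0.6500 + 0.1·0.3500) ≈ 0.7879
After 'high': P(faulty) = 0.2·0.7879 / (0.2·0.7879 + 0.1·0.2121) ≈ 0.8814
After 'normal': P(faulty) = 0.8·0.8814 / (0.8·0.8814 + 0.9·0.1186) ≈ 0.8685
After 'normal': P(faulty) = 0.8·0.8685 / (0.8·0.8685 + 0.9·0.1315) ≈ 0.8544
After 'high': P(faulty) = 0.2·0.8544 / (0.2·0.8544 + 0.1·0.1456) ≈ 0.9215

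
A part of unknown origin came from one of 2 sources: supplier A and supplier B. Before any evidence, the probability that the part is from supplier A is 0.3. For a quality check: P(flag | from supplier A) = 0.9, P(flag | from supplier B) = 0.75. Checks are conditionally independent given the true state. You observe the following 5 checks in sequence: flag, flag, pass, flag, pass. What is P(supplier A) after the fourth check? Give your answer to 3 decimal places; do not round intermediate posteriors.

0.229

Each posterior becomes the prior for the next update.
After 'flag': P(supplier A) = 0.9·0.3000 / (0.9·0.3000 + 0.75·0.7000) ≈ 0.3396
After 'flag': P(supplier A) = 0.9·0.3396 / (0.9·0.3396 + 0.75·0.6604) ≈ 0.3816
After 'pass': P(supplier A) = 0.1·0.3816 / (0.1·0.3816 + 0.25·0.6184) ≈ 0.1980
After 'flag': P(supplier A) = 0.9·0.1980 / (0.9·0.1980 + 0.75·0.8020) ≈ 0.2285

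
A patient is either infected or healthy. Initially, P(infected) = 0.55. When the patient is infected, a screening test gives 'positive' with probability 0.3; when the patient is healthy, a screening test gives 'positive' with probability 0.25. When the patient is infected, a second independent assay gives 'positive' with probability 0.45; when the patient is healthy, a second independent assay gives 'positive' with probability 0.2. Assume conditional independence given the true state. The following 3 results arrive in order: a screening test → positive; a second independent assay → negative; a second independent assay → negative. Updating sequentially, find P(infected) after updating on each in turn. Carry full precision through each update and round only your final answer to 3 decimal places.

0.409

Apply Bayes' rule sequentially, carrying P(infected) forward.
After a screening test='positive': P(infected) = 0.3·0.5500 / (0.3·0.5500 + 0.25·0.4500) ≈ 0.5946
After a second independent assay='negative': P(infected) = 0.55·0.5946 / (0.55·0.5946 + 0.8·0.4054) ≈ 0.5021
After a second independent assay='negative': P(infected) = 0.55·0.5021 / (0.55·0.5021 + 0.8·0.4979) ≈ 0.4094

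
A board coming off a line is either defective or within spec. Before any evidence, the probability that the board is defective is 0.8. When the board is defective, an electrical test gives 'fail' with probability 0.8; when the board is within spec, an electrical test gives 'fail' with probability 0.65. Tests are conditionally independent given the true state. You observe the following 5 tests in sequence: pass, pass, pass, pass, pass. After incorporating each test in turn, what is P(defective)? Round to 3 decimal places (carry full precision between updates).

Each posterior becomes the prior for the next update.
After 'pass': P(defective) = 0.2·0.8000 / (0.2·0.8000 + 0.35·0.2000) ≈ 0.6957
After 'pass': P(defective) = 0.2·0.6957 / (0.2·0.6957 + 0.35·0.3043) ≈ 0.5664
After 'pass': P(defective) = 0.2·0.5664 / (0.2·0.5664 + 0.35·0.4336) ≈ 0.4274
After 'pass': P(defective) = 0.2·0.4274 / (0.2·0.4274 + 0.35·0.5726) ≈ 0.2990
After 'pass': P(defective) = 0.2·0.2990 / (0.2·0.2990 + 0.35·0.7010) ≈ 0.1960

0.196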